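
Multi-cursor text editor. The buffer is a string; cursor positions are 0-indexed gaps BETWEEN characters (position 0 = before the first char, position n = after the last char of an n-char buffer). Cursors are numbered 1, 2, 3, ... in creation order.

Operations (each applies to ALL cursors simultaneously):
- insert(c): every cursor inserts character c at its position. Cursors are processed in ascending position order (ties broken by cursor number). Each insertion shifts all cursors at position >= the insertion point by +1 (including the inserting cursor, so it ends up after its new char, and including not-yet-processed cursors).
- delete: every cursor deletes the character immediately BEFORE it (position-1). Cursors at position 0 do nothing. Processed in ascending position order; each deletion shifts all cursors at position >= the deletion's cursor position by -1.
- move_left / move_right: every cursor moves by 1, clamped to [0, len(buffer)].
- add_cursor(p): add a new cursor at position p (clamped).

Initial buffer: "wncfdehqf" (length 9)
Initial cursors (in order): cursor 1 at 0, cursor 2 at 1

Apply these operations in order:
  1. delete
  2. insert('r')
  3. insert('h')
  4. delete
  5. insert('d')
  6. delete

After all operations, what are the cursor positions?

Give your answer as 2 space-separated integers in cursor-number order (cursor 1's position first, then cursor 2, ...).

Answer: 2 2

Derivation:
After op 1 (delete): buffer="ncfdehqf" (len 8), cursors c1@0 c2@0, authorship ........
After op 2 (insert('r')): buffer="rrncfdehqf" (len 10), cursors c1@2 c2@2, authorship 12........
After op 3 (insert('h')): buffer="rrhhncfdehqf" (len 12), cursors c1@4 c2@4, authorship 1212........
After op 4 (delete): buffer="rrncfdehqf" (len 10), cursors c1@2 c2@2, authorship 12........
After op 5 (insert('d')): buffer="rrddncfdehqf" (len 12), cursors c1@4 c2@4, authorship 1212........
After op 6 (delete): buffer="rrncfdehqf" (len 10), cursors c1@2 c2@2, authorship 12........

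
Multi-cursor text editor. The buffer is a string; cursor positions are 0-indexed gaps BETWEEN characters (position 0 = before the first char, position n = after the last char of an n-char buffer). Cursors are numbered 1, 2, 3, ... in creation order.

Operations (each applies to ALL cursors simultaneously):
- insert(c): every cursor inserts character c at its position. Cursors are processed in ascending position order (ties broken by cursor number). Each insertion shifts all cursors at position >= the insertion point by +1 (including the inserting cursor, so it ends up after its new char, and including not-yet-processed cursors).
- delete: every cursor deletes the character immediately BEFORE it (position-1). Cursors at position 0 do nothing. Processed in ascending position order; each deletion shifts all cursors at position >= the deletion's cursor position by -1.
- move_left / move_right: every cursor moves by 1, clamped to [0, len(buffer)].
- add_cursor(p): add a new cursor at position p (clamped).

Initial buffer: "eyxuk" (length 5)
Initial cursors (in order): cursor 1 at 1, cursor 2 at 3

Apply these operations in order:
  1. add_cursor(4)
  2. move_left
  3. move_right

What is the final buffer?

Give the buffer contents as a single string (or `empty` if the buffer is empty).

After op 1 (add_cursor(4)): buffer="eyxuk" (len 5), cursors c1@1 c2@3 c3@4, authorship .....
After op 2 (move_left): buffer="eyxuk" (len 5), cursors c1@0 c2@2 c3@3, authorship .....
After op 3 (move_right): buffer="eyxuk" (len 5), cursors c1@1 c2@3 c3@4, authorship .....

Answer: eyxuk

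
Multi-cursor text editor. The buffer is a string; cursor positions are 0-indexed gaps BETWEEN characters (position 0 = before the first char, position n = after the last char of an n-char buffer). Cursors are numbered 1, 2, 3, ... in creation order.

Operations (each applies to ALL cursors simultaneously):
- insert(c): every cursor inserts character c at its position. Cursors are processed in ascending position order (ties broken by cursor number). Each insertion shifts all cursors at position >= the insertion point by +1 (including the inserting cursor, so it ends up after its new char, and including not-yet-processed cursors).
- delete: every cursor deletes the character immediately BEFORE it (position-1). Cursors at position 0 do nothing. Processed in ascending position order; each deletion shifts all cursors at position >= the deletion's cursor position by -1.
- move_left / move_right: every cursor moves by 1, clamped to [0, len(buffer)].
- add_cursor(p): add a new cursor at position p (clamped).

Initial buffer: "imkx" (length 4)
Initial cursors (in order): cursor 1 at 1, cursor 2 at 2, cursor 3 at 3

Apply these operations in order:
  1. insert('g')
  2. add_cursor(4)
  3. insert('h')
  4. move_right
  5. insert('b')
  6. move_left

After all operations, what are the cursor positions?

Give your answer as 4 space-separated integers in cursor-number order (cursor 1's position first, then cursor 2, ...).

After op 1 (insert('g')): buffer="igmgkgx" (len 7), cursors c1@2 c2@4 c3@6, authorship .1.2.3.
After op 2 (add_cursor(4)): buffer="igmgkgx" (len 7), cursors c1@2 c2@4 c4@4 c3@6, authorship .1.2.3.
After op 3 (insert('h')): buffer="ighmghhkghx" (len 11), cursors c1@3 c2@7 c4@7 c3@10, authorship .11.224.33.
After op 4 (move_right): buffer="ighmghhkghx" (len 11), cursors c1@4 c2@8 c4@8 c3@11, authorship .11.224.33.
After op 5 (insert('b')): buffer="ighmbghhkbbghxb" (len 15), cursors c1@5 c2@11 c4@11 c3@15, authorship .11.1224.2433.3
After op 6 (move_left): buffer="ighmbghhkbbghxb" (len 15), cursors c1@4 c2@10 c4@10 c3@14, authorship .11.1224.2433.3

Answer: 4 10 14 10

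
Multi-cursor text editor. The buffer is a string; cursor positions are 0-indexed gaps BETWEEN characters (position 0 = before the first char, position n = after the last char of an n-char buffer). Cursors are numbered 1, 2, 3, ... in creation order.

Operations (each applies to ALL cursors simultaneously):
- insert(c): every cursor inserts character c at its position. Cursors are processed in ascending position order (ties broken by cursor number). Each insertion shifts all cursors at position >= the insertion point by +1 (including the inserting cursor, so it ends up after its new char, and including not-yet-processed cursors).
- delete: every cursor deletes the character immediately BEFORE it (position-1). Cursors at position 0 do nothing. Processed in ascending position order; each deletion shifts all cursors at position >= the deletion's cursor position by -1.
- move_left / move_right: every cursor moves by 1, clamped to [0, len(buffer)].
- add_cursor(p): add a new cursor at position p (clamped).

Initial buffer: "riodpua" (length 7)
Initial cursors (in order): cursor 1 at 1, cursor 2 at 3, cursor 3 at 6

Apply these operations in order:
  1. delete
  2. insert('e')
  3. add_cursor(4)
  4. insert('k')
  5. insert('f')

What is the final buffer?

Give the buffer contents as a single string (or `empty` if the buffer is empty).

Answer: ekfiekfdkfpekfa

Derivation:
After op 1 (delete): buffer="idpa" (len 4), cursors c1@0 c2@1 c3@3, authorship ....
After op 2 (insert('e')): buffer="eiedpea" (len 7), cursors c1@1 c2@3 c3@6, authorship 1.2..3.
After op 3 (add_cursor(4)): buffer="eiedpea" (len 7), cursors c1@1 c2@3 c4@4 c3@6, authorship 1.2..3.
After op 4 (insert('k')): buffer="ekiekdkpeka" (len 11), cursors c1@2 c2@5 c4@7 c3@10, authorship 11.22.4.33.
After op 5 (insert('f')): buffer="ekfiekfdkfpekfa" (len 15), cursors c1@3 c2@7 c4@10 c3@14, authorship 111.222.44.333.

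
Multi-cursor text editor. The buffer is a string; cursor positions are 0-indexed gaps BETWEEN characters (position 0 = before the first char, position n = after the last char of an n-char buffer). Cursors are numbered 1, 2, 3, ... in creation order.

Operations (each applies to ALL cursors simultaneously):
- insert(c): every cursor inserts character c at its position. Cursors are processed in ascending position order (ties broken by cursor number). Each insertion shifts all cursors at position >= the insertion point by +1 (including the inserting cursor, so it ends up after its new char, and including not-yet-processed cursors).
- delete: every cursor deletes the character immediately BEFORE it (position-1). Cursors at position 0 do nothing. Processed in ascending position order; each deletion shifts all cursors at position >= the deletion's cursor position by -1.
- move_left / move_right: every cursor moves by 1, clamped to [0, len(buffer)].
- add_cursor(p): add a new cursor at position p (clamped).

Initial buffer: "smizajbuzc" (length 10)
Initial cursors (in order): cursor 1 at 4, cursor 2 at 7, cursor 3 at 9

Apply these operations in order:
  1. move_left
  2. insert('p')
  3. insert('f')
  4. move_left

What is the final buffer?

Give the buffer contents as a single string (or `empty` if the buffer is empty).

After op 1 (move_left): buffer="smizajbuzc" (len 10), cursors c1@3 c2@6 c3@8, authorship ..........
After op 2 (insert('p')): buffer="smipzajpbupzc" (len 13), cursors c1@4 c2@8 c3@11, authorship ...1...2..3..
After op 3 (insert('f')): buffer="smipfzajpfbupfzc" (len 16), cursors c1@5 c2@10 c3@14, authorship ...11...22..33..
After op 4 (move_left): buffer="smipfzajpfbupfzc" (len 16), cursors c1@4 c2@9 c3@13, authorship ...11...22..33..

Answer: smipfzajpfbupfzc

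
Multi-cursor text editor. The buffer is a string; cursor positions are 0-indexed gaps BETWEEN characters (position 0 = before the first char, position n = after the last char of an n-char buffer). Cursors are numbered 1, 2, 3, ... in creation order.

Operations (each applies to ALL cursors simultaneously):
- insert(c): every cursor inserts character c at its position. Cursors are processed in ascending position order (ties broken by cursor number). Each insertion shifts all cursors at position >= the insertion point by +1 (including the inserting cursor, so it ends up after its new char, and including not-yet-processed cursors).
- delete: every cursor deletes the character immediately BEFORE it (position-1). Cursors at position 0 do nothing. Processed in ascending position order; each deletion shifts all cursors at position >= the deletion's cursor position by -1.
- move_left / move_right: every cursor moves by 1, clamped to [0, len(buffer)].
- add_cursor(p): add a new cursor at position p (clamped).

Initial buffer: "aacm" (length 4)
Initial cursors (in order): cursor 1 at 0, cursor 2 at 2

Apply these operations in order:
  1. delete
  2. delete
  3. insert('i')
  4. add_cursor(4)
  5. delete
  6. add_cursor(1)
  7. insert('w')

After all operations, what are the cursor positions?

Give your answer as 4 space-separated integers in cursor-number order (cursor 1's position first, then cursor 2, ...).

Answer: 2 2 5 5

Derivation:
After op 1 (delete): buffer="acm" (len 3), cursors c1@0 c2@1, authorship ...
After op 2 (delete): buffer="cm" (len 2), cursors c1@0 c2@0, authorship ..
After op 3 (insert('i')): buffer="iicm" (len 4), cursors c1@2 c2@2, authorship 12..
After op 4 (add_cursor(4)): buffer="iicm" (len 4), cursors c1@2 c2@2 c3@4, authorship 12..
After op 5 (delete): buffer="c" (len 1), cursors c1@0 c2@0 c3@1, authorship .
After op 6 (add_cursor(1)): buffer="c" (len 1), cursors c1@0 c2@0 c3@1 c4@1, authorship .
After op 7 (insert('w')): buffer="wwcww" (len 5), cursors c1@2 c2@2 c3@5 c4@5, authorship 12.34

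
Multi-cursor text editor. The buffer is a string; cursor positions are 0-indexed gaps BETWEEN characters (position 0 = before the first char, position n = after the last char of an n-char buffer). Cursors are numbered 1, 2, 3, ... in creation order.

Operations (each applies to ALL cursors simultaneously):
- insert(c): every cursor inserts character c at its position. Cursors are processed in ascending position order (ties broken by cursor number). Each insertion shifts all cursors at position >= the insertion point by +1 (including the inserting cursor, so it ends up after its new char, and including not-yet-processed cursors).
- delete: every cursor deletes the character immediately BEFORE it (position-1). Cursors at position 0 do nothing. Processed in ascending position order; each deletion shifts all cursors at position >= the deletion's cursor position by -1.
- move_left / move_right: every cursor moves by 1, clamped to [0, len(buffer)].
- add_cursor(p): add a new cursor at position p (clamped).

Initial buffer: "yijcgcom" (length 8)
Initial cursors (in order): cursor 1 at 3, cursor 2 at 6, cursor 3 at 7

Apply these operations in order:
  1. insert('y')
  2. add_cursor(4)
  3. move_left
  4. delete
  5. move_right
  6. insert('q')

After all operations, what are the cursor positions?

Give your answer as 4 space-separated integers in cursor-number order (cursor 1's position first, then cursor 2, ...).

After op 1 (insert('y')): buffer="yijycgcyoym" (len 11), cursors c1@4 c2@8 c3@10, authorship ...1...2.3.
After op 2 (add_cursor(4)): buffer="yijycgcyoym" (len 11), cursors c1@4 c4@4 c2@8 c3@10, authorship ...1...2.3.
After op 3 (move_left): buffer="yijycgcyoym" (len 11), cursors c1@3 c4@3 c2@7 c3@9, authorship ...1...2.3.
After op 4 (delete): buffer="yycgyym" (len 7), cursors c1@1 c4@1 c2@4 c3@5, authorship .1..23.
After op 5 (move_right): buffer="yycgyym" (len 7), cursors c1@2 c4@2 c2@5 c3@6, authorship .1..23.
After op 6 (insert('q')): buffer="yyqqcgyqyqm" (len 11), cursors c1@4 c4@4 c2@8 c3@10, authorship .114..2233.

Answer: 4 8 10 4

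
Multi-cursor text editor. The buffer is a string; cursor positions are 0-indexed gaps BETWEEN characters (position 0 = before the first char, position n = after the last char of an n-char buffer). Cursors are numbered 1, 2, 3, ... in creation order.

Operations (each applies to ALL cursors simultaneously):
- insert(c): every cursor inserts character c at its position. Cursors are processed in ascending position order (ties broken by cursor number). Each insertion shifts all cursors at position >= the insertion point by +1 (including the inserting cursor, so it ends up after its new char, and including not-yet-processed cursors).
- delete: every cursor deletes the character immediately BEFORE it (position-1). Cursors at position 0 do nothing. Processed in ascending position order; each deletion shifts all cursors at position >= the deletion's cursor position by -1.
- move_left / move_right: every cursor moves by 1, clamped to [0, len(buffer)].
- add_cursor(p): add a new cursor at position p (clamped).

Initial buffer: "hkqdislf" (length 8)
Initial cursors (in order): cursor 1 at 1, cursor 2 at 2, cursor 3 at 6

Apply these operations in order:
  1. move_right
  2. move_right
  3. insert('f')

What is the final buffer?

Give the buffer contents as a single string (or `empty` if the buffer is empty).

After op 1 (move_right): buffer="hkqdislf" (len 8), cursors c1@2 c2@3 c3@7, authorship ........
After op 2 (move_right): buffer="hkqdislf" (len 8), cursors c1@3 c2@4 c3@8, authorship ........
After op 3 (insert('f')): buffer="hkqfdfislff" (len 11), cursors c1@4 c2@6 c3@11, authorship ...1.2....3

Answer: hkqfdfislff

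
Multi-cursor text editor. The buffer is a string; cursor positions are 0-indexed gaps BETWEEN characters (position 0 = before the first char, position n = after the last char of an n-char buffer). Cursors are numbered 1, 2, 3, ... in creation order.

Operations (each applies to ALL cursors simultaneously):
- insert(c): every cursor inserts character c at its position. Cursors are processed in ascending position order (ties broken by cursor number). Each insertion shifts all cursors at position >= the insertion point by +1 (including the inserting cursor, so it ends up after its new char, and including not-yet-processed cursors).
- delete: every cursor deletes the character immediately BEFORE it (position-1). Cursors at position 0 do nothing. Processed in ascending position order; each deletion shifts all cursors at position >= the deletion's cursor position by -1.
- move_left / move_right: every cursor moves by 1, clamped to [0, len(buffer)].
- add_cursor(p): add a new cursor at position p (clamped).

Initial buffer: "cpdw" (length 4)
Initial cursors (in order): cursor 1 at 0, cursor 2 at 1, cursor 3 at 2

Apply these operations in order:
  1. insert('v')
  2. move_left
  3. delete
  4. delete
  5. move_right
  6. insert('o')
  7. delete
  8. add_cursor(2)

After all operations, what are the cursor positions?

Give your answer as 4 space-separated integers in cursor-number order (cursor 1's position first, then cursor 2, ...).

After op 1 (insert('v')): buffer="vcvpvdw" (len 7), cursors c1@1 c2@3 c3@5, authorship 1.2.3..
After op 2 (move_left): buffer="vcvpvdw" (len 7), cursors c1@0 c2@2 c3@4, authorship 1.2.3..
After op 3 (delete): buffer="vvvdw" (len 5), cursors c1@0 c2@1 c3@2, authorship 123..
After op 4 (delete): buffer="vdw" (len 3), cursors c1@0 c2@0 c3@0, authorship 3..
After op 5 (move_right): buffer="vdw" (len 3), cursors c1@1 c2@1 c3@1, authorship 3..
After op 6 (insert('o')): buffer="vooodw" (len 6), cursors c1@4 c2@4 c3@4, authorship 3123..
After op 7 (delete): buffer="vdw" (len 3), cursors c1@1 c2@1 c3@1, authorship 3..
After op 8 (add_cursor(2)): buffer="vdw" (len 3), cursors c1@1 c2@1 c3@1 c4@2, authorship 3..

Answer: 1 1 1 2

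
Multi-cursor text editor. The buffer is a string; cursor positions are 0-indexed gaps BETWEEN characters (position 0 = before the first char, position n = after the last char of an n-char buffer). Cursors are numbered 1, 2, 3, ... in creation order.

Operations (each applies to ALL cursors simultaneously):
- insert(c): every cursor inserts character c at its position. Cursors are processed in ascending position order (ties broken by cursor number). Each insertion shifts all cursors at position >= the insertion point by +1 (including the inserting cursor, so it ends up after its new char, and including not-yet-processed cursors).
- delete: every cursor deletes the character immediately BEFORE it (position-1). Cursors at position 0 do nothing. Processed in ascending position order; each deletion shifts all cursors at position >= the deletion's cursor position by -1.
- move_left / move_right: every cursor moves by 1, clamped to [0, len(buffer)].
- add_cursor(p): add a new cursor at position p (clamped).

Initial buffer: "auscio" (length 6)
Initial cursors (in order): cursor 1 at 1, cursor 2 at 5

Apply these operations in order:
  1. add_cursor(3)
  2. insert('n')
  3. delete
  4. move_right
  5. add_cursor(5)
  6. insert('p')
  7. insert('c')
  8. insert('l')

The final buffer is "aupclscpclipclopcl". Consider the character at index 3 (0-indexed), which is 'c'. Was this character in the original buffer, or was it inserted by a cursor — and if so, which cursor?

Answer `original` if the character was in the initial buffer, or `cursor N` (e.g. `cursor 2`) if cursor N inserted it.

Answer: cursor 1

Derivation:
After op 1 (add_cursor(3)): buffer="auscio" (len 6), cursors c1@1 c3@3 c2@5, authorship ......
After op 2 (insert('n')): buffer="anusncino" (len 9), cursors c1@2 c3@5 c2@8, authorship .1..3..2.
After op 3 (delete): buffer="auscio" (len 6), cursors c1@1 c3@3 c2@5, authorship ......
After op 4 (move_right): buffer="auscio" (len 6), cursors c1@2 c3@4 c2@6, authorship ......
After op 5 (add_cursor(5)): buffer="auscio" (len 6), cursors c1@2 c3@4 c4@5 c2@6, authorship ......
After op 6 (insert('p')): buffer="aupscpipop" (len 10), cursors c1@3 c3@6 c4@8 c2@10, authorship ..1..3.4.2
After op 7 (insert('c')): buffer="aupcscpcipcopc" (len 14), cursors c1@4 c3@8 c4@11 c2@14, authorship ..11..33.44.22
After op 8 (insert('l')): buffer="aupclscpclipclopcl" (len 18), cursors c1@5 c3@10 c4@14 c2@18, authorship ..111..333.444.222
Authorship (.=original, N=cursor N): . . 1 1 1 . . 3 3 3 . 4 4 4 . 2 2 2
Index 3: author = 1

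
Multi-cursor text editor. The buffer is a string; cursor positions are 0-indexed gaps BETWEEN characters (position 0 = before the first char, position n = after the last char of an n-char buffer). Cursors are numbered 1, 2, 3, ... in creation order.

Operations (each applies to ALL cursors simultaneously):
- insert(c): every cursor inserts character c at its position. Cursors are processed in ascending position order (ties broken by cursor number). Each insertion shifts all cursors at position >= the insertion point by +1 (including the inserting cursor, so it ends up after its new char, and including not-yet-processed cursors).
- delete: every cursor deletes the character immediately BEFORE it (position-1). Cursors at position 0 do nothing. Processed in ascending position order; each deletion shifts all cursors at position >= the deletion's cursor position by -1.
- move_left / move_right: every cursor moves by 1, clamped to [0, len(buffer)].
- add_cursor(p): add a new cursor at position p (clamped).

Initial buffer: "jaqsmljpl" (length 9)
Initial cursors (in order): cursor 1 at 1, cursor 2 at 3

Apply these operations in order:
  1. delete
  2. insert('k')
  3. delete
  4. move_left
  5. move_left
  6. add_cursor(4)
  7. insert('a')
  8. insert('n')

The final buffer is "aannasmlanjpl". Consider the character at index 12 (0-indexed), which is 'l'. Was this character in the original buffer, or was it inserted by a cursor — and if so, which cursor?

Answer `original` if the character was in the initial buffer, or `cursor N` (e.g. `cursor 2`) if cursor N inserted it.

Answer: original

Derivation:
After op 1 (delete): buffer="asmljpl" (len 7), cursors c1@0 c2@1, authorship .......
After op 2 (insert('k')): buffer="kaksmljpl" (len 9), cursors c1@1 c2@3, authorship 1.2......
After op 3 (delete): buffer="asmljpl" (len 7), cursors c1@0 c2@1, authorship .......
After op 4 (move_left): buffer="asmljpl" (len 7), cursors c1@0 c2@0, authorship .......
After op 5 (move_left): buffer="asmljpl" (len 7), cursors c1@0 c2@0, authorship .......
After op 6 (add_cursor(4)): buffer="asmljpl" (len 7), cursors c1@0 c2@0 c3@4, authorship .......
After op 7 (insert('a')): buffer="aaasmlajpl" (len 10), cursors c1@2 c2@2 c3@7, authorship 12....3...
After op 8 (insert('n')): buffer="aannasmlanjpl" (len 13), cursors c1@4 c2@4 c3@10, authorship 1212....33...
Authorship (.=original, N=cursor N): 1 2 1 2 . . . . 3 3 . . .
Index 12: author = original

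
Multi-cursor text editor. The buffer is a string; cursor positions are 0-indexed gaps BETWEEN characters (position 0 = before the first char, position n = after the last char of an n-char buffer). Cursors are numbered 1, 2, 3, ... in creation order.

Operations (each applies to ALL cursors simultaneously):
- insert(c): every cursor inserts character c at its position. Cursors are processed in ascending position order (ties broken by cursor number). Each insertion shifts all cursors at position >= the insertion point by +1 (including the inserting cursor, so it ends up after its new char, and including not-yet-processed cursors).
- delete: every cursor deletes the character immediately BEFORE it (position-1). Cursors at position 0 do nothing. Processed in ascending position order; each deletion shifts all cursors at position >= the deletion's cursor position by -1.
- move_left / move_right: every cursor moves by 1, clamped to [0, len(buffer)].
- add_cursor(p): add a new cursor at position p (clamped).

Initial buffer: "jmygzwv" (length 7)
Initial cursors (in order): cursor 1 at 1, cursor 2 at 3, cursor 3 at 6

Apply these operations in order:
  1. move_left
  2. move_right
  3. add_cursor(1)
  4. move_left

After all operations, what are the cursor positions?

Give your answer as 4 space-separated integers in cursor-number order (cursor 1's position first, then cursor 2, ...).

Answer: 0 2 5 0

Derivation:
After op 1 (move_left): buffer="jmygzwv" (len 7), cursors c1@0 c2@2 c3@5, authorship .......
After op 2 (move_right): buffer="jmygzwv" (len 7), cursors c1@1 c2@3 c3@6, authorship .......
After op 3 (add_cursor(1)): buffer="jmygzwv" (len 7), cursors c1@1 c4@1 c2@3 c3@6, authorship .......
After op 4 (move_left): buffer="jmygzwv" (len 7), cursors c1@0 c4@0 c2@2 c3@5, authorship .......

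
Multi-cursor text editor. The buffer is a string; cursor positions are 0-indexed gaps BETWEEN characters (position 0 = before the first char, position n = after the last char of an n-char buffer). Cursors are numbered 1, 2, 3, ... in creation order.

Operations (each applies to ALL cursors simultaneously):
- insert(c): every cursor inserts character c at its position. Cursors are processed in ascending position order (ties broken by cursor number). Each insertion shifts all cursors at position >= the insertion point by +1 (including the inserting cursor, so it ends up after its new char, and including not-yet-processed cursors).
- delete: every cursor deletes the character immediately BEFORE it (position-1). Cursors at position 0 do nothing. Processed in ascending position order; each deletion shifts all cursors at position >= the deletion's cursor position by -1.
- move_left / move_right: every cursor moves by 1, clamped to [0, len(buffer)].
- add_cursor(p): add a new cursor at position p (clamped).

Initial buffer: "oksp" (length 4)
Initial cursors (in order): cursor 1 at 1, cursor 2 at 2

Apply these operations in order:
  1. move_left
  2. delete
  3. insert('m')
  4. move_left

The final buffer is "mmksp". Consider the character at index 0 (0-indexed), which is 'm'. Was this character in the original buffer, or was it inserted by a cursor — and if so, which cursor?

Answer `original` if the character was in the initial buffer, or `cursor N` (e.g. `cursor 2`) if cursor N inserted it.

Answer: cursor 1

Derivation:
After op 1 (move_left): buffer="oksp" (len 4), cursors c1@0 c2@1, authorship ....
After op 2 (delete): buffer="ksp" (len 3), cursors c1@0 c2@0, authorship ...
After op 3 (insert('m')): buffer="mmksp" (len 5), cursors c1@2 c2@2, authorship 12...
After op 4 (move_left): buffer="mmksp" (len 5), cursors c1@1 c2@1, authorship 12...
Authorship (.=original, N=cursor N): 1 2 . . .
Index 0: author = 1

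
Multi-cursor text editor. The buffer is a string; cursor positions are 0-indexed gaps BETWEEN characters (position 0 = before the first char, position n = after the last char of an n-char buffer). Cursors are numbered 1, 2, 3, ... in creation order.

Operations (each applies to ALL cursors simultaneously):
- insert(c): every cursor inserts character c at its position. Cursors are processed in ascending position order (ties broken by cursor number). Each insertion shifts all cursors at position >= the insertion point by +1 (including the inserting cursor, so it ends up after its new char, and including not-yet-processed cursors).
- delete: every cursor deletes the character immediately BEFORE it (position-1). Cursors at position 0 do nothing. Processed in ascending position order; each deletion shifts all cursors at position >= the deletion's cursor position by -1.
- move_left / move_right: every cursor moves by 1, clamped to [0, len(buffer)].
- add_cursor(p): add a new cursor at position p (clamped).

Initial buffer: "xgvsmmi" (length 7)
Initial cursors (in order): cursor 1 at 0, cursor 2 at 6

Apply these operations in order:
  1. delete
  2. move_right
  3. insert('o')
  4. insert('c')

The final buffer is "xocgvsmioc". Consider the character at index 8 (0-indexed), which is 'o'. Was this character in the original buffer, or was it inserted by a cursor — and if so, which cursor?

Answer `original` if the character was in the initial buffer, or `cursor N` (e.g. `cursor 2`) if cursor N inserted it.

After op 1 (delete): buffer="xgvsmi" (len 6), cursors c1@0 c2@5, authorship ......
After op 2 (move_right): buffer="xgvsmi" (len 6), cursors c1@1 c2@6, authorship ......
After op 3 (insert('o')): buffer="xogvsmio" (len 8), cursors c1@2 c2@8, authorship .1.....2
After op 4 (insert('c')): buffer="xocgvsmioc" (len 10), cursors c1@3 c2@10, authorship .11.....22
Authorship (.=original, N=cursor N): . 1 1 . . . . . 2 2
Index 8: author = 2

Answer: cursor 2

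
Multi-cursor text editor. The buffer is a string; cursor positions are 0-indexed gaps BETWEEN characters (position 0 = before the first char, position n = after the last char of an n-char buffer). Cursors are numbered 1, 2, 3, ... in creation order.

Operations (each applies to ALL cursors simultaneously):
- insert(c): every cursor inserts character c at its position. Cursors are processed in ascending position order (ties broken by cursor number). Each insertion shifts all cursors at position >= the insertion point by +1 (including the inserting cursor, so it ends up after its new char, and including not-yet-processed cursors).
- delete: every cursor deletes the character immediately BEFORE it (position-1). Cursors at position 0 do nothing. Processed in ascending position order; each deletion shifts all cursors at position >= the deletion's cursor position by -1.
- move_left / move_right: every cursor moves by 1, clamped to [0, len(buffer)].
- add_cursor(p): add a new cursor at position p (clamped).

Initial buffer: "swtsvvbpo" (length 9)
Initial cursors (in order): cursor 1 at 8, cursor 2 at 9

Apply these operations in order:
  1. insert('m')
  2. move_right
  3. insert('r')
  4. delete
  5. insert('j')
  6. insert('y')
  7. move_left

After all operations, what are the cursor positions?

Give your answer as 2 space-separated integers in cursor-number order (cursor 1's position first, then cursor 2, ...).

Answer: 11 14

Derivation:
After op 1 (insert('m')): buffer="swtsvvbpmom" (len 11), cursors c1@9 c2@11, authorship ........1.2
After op 2 (move_right): buffer="swtsvvbpmom" (len 11), cursors c1@10 c2@11, authorship ........1.2
After op 3 (insert('r')): buffer="swtsvvbpmormr" (len 13), cursors c1@11 c2@13, authorship ........1.122
After op 4 (delete): buffer="swtsvvbpmom" (len 11), cursors c1@10 c2@11, authorship ........1.2
After op 5 (insert('j')): buffer="swtsvvbpmojmj" (len 13), cursors c1@11 c2@13, authorship ........1.122
After op 6 (insert('y')): buffer="swtsvvbpmojymjy" (len 15), cursors c1@12 c2@15, authorship ........1.11222
After op 7 (move_left): buffer="swtsvvbpmojymjy" (len 15), cursors c1@11 c2@14, authorship ........1.11222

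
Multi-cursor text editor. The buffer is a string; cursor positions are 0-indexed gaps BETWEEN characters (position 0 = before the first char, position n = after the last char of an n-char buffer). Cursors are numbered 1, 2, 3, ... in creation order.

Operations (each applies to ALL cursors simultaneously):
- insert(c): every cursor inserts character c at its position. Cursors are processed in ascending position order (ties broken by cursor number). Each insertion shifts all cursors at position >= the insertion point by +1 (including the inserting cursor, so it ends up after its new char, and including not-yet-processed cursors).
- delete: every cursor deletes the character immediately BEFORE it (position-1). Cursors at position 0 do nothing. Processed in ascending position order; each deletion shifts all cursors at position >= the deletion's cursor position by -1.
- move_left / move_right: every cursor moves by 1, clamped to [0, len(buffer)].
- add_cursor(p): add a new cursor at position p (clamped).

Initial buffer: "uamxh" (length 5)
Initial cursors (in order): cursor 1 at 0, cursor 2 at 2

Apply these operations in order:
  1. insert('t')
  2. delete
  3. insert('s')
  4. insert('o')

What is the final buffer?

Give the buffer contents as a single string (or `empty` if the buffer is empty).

Answer: souasomxh

Derivation:
After op 1 (insert('t')): buffer="tuatmxh" (len 7), cursors c1@1 c2@4, authorship 1..2...
After op 2 (delete): buffer="uamxh" (len 5), cursors c1@0 c2@2, authorship .....
After op 3 (insert('s')): buffer="suasmxh" (len 7), cursors c1@1 c2@4, authorship 1..2...
After op 4 (insert('o')): buffer="souasomxh" (len 9), cursors c1@2 c2@6, authorship 11..22...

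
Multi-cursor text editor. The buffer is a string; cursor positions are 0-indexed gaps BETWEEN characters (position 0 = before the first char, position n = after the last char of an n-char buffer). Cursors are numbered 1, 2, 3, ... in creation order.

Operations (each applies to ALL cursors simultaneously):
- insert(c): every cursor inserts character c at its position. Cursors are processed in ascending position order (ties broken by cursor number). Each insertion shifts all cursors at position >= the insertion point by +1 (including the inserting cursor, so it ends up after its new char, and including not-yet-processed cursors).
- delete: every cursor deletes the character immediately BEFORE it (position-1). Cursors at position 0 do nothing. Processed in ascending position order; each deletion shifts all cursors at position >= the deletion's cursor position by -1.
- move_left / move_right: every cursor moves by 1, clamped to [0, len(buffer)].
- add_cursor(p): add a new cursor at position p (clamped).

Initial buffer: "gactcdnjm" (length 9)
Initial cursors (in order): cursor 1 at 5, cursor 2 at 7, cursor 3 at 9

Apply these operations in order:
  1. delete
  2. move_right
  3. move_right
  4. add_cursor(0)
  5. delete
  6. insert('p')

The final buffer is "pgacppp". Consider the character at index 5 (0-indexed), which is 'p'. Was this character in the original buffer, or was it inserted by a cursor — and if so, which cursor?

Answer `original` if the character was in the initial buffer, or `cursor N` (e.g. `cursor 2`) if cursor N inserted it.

After op 1 (delete): buffer="gactdj" (len 6), cursors c1@4 c2@5 c3@6, authorship ......
After op 2 (move_right): buffer="gactdj" (len 6), cursors c1@5 c2@6 c3@6, authorship ......
After op 3 (move_right): buffer="gactdj" (len 6), cursors c1@6 c2@6 c3@6, authorship ......
After op 4 (add_cursor(0)): buffer="gactdj" (len 6), cursors c4@0 c1@6 c2@6 c3@6, authorship ......
After op 5 (delete): buffer="gac" (len 3), cursors c4@0 c1@3 c2@3 c3@3, authorship ...
After op 6 (insert('p')): buffer="pgacppp" (len 7), cursors c4@1 c1@7 c2@7 c3@7, authorship 4...123
Authorship (.=original, N=cursor N): 4 . . . 1 2 3
Index 5: author = 2

Answer: cursor 2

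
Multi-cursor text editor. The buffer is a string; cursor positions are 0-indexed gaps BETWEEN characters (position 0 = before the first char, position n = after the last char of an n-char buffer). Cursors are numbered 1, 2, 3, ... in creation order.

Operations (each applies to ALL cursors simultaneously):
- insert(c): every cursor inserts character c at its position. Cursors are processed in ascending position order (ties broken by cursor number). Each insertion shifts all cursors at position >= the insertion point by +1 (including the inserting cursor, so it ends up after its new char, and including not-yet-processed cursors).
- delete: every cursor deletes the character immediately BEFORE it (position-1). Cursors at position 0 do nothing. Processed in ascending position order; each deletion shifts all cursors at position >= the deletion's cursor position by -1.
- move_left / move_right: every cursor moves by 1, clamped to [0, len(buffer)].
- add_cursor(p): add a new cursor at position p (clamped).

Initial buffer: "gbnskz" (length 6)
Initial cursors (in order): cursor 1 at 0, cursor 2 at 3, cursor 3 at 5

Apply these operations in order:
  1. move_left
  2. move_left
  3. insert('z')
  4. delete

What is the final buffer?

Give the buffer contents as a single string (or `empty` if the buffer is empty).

Answer: gbnskz

Derivation:
After op 1 (move_left): buffer="gbnskz" (len 6), cursors c1@0 c2@2 c3@4, authorship ......
After op 2 (move_left): buffer="gbnskz" (len 6), cursors c1@0 c2@1 c3@3, authorship ......
After op 3 (insert('z')): buffer="zgzbnzskz" (len 9), cursors c1@1 c2@3 c3@6, authorship 1.2..3...
After op 4 (delete): buffer="gbnskz" (len 6), cursors c1@0 c2@1 c3@3, authorship ......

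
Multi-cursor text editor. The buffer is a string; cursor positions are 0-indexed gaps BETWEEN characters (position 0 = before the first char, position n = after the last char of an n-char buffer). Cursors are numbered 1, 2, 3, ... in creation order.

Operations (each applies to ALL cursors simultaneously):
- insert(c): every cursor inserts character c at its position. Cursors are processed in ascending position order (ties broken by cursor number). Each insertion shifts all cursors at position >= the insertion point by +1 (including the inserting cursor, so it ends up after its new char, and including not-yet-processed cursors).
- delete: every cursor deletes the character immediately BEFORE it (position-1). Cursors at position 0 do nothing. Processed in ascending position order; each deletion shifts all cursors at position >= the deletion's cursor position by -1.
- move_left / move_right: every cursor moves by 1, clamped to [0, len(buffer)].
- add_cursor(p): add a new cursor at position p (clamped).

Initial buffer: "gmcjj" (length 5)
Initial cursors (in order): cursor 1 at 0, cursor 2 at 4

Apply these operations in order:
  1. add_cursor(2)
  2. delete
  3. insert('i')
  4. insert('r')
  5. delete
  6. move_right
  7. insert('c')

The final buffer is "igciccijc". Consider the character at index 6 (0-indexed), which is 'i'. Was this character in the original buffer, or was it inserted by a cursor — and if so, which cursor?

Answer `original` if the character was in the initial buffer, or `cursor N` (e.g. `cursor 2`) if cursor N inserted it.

After op 1 (add_cursor(2)): buffer="gmcjj" (len 5), cursors c1@0 c3@2 c2@4, authorship .....
After op 2 (delete): buffer="gcj" (len 3), cursors c1@0 c3@1 c2@2, authorship ...
After op 3 (insert('i')): buffer="igicij" (len 6), cursors c1@1 c3@3 c2@5, authorship 1.3.2.
After op 4 (insert('r')): buffer="irgircirj" (len 9), cursors c1@2 c3@5 c2@8, authorship 11.33.22.
After op 5 (delete): buffer="igicij" (len 6), cursors c1@1 c3@3 c2@5, authorship 1.3.2.
After op 6 (move_right): buffer="igicij" (len 6), cursors c1@2 c3@4 c2@6, authorship 1.3.2.
After op 7 (insert('c')): buffer="igciccijc" (len 9), cursors c1@3 c3@6 c2@9, authorship 1.13.32.2
Authorship (.=original, N=cursor N): 1 . 1 3 . 3 2 . 2
Index 6: author = 2

Answer: cursor 2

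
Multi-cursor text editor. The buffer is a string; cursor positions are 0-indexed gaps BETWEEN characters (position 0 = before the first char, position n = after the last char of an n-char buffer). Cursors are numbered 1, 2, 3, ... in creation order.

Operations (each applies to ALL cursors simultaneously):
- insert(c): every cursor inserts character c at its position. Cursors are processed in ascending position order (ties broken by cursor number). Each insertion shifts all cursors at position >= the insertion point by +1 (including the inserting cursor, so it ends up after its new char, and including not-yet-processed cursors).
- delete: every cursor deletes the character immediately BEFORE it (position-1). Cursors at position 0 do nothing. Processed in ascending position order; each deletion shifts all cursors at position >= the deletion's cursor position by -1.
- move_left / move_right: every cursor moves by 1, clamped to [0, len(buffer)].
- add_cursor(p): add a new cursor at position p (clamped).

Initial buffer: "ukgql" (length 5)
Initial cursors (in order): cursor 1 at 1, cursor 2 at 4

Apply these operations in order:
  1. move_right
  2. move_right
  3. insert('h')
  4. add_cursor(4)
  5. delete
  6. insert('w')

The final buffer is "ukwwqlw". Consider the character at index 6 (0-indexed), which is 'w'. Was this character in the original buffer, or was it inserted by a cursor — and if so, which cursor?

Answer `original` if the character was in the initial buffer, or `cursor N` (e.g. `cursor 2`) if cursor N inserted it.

After op 1 (move_right): buffer="ukgql" (len 5), cursors c1@2 c2@5, authorship .....
After op 2 (move_right): buffer="ukgql" (len 5), cursors c1@3 c2@5, authorship .....
After op 3 (insert('h')): buffer="ukghqlh" (len 7), cursors c1@4 c2@7, authorship ...1..2
After op 4 (add_cursor(4)): buffer="ukghqlh" (len 7), cursors c1@4 c3@4 c2@7, authorship ...1..2
After op 5 (delete): buffer="ukql" (len 4), cursors c1@2 c3@2 c2@4, authorship ....
After op 6 (insert('w')): buffer="ukwwqlw" (len 7), cursors c1@4 c3@4 c2@7, authorship ..13..2
Authorship (.=original, N=cursor N): . . 1 3 . . 2
Index 6: author = 2

Answer: cursor 2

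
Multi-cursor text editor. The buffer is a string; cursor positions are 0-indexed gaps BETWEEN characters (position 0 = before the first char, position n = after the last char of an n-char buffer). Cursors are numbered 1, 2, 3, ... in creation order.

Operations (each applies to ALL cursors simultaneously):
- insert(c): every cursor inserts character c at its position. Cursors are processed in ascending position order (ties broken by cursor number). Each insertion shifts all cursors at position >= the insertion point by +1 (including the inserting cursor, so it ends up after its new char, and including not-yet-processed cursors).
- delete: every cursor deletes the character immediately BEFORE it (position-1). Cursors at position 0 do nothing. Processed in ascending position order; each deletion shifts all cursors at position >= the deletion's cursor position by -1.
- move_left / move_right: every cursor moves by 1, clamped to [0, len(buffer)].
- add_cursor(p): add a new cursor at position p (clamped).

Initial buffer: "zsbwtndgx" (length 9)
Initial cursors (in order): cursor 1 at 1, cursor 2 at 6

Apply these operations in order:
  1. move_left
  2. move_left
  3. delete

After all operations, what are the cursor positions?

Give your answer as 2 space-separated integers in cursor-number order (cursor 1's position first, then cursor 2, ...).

After op 1 (move_left): buffer="zsbwtndgx" (len 9), cursors c1@0 c2@5, authorship .........
After op 2 (move_left): buffer="zsbwtndgx" (len 9), cursors c1@0 c2@4, authorship .........
After op 3 (delete): buffer="zsbtndgx" (len 8), cursors c1@0 c2@3, authorship ........

Answer: 0 3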